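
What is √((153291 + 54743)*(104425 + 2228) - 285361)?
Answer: √22187164841 ≈ 1.4895e+5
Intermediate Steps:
√((153291 + 54743)*(104425 + 2228) - 285361) = √(208034*106653 - 285361) = √(22187450202 - 285361) = √22187164841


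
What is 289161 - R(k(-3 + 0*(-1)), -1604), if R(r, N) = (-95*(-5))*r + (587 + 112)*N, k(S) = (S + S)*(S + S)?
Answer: 1393257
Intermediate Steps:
k(S) = 4*S² (k(S) = (2*S)*(2*S) = 4*S²)
R(r, N) = 475*r + 699*N
289161 - R(k(-3 + 0*(-1)), -1604) = 289161 - (475*(4*(-3 + 0*(-1))²) + 699*(-1604)) = 289161 - (475*(4*(-3 + 0)²) - 1121196) = 289161 - (475*(4*(-3)²) - 1121196) = 289161 - (475*(4*9) - 1121196) = 289161 - (475*36 - 1121196) = 289161 - (17100 - 1121196) = 289161 - 1*(-1104096) = 289161 + 1104096 = 1393257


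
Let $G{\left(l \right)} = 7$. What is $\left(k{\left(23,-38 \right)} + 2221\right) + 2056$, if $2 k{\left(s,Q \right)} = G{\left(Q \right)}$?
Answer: $\frac{8561}{2} \approx 4280.5$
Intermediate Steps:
$k{\left(s,Q \right)} = \frac{7}{2}$ ($k{\left(s,Q \right)} = \frac{1}{2} \cdot 7 = \frac{7}{2}$)
$\left(k{\left(23,-38 \right)} + 2221\right) + 2056 = \left(\frac{7}{2} + 2221\right) + 2056 = \frac{4449}{2} + 2056 = \frac{8561}{2}$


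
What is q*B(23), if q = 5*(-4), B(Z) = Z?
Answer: -460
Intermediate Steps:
q = -20
q*B(23) = -20*23 = -460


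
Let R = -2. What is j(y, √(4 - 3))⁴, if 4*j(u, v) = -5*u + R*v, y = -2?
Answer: 16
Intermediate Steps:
j(u, v) = -5*u/4 - v/2 (j(u, v) = (-5*u - 2*v)/4 = -5*u/4 - v/2)
j(y, √(4 - 3))⁴ = (-5/4*(-2) - √(4 - 3)/2)⁴ = (5/2 - √1/2)⁴ = (5/2 - ½*1)⁴ = (5/2 - ½)⁴ = 2⁴ = 16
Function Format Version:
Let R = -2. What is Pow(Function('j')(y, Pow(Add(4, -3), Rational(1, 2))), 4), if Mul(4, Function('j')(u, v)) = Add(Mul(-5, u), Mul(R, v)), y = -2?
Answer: 16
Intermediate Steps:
Function('j')(u, v) = Add(Mul(Rational(-5, 4), u), Mul(Rational(-1, 2), v)) (Function('j')(u, v) = Mul(Rational(1, 4), Add(Mul(-5, u), Mul(-2, v))) = Add(Mul(Rational(-5, 4), u), Mul(Rational(-1, 2), v)))
Pow(Function('j')(y, Pow(Add(4, -3), Rational(1, 2))), 4) = Pow(Add(Mul(Rational(-5, 4), -2), Mul(Rational(-1, 2), Pow(Add(4, -3), Rational(1, 2)))), 4) = Pow(Add(Rational(5, 2), Mul(Rational(-1, 2), Pow(1, Rational(1, 2)))), 4) = Pow(Add(Rational(5, 2), Mul(Rational(-1, 2), 1)), 4) = Pow(Add(Rational(5, 2), Rational(-1, 2)), 4) = Pow(2, 4) = 16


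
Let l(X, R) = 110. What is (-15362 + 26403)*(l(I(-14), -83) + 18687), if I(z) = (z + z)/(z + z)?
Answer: 207537677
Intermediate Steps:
I(z) = 1 (I(z) = (2*z)/((2*z)) = (2*z)*(1/(2*z)) = 1)
(-15362 + 26403)*(l(I(-14), -83) + 18687) = (-15362 + 26403)*(110 + 18687) = 11041*18797 = 207537677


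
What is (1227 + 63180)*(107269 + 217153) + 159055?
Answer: 20895206809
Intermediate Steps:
(1227 + 63180)*(107269 + 217153) + 159055 = 64407*324422 + 159055 = 20895047754 + 159055 = 20895206809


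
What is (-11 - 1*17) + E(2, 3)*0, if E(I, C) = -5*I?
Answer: -28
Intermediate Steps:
(-11 - 1*17) + E(2, 3)*0 = (-11 - 1*17) - 5*2*0 = (-11 - 17) - 10*0 = -28 + 0 = -28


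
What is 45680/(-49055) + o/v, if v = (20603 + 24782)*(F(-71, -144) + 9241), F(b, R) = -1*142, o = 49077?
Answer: -419144871577/450170229585 ≈ -0.93108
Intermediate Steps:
F(b, R) = -142
v = 412958115 (v = (20603 + 24782)*(-142 + 9241) = 45385*9099 = 412958115)
45680/(-49055) + o/v = 45680/(-49055) + 49077/412958115 = 45680*(-1/49055) + 49077*(1/412958115) = -9136/9811 + 5453/45884235 = -419144871577/450170229585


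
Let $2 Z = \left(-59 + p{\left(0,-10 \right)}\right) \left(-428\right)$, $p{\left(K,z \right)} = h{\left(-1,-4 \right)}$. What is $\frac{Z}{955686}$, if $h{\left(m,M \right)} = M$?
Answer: $\frac{2247}{159281} \approx 0.014107$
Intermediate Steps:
$p{\left(K,z \right)} = -4$
$Z = 13482$ ($Z = \frac{\left(-59 - 4\right) \left(-428\right)}{2} = \frac{\left(-63\right) \left(-428\right)}{2} = \frac{1}{2} \cdot 26964 = 13482$)
$\frac{Z}{955686} = \frac{13482}{955686} = 13482 \cdot \frac{1}{955686} = \frac{2247}{159281}$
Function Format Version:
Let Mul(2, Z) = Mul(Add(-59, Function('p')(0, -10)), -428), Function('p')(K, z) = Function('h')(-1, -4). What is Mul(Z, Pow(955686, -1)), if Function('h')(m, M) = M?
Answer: Rational(2247, 159281) ≈ 0.014107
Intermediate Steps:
Function('p')(K, z) = -4
Z = 13482 (Z = Mul(Rational(1, 2), Mul(Add(-59, -4), -428)) = Mul(Rational(1, 2), Mul(-63, -428)) = Mul(Rational(1, 2), 26964) = 13482)
Mul(Z, Pow(955686, -1)) = Mul(13482, Pow(955686, -1)) = Mul(13482, Rational(1, 955686)) = Rational(2247, 159281)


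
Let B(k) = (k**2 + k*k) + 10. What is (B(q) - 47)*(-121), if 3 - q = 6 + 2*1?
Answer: -1573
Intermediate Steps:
q = -5 (q = 3 - (6 + 2*1) = 3 - (6 + 2) = 3 - 1*8 = 3 - 8 = -5)
B(k) = 10 + 2*k**2 (B(k) = (k**2 + k**2) + 10 = 2*k**2 + 10 = 10 + 2*k**2)
(B(q) - 47)*(-121) = ((10 + 2*(-5)**2) - 47)*(-121) = ((10 + 2*25) - 47)*(-121) = ((10 + 50) - 47)*(-121) = (60 - 47)*(-121) = 13*(-121) = -1573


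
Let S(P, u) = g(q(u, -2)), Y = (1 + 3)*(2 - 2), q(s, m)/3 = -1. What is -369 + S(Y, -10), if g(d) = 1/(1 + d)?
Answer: -739/2 ≈ -369.50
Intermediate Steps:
q(s, m) = -3 (q(s, m) = 3*(-1) = -3)
Y = 0 (Y = 4*0 = 0)
S(P, u) = -½ (S(P, u) = 1/(1 - 3) = 1/(-2) = -½)
-369 + S(Y, -10) = -369 - ½ = -739/2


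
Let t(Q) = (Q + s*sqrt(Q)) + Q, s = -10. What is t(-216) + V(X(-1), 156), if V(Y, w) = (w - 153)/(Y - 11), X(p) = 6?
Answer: -2163/5 - 60*I*sqrt(6) ≈ -432.6 - 146.97*I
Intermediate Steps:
V(Y, w) = (-153 + w)/(-11 + Y)
t(Q) = -10*sqrt(Q) + 2*Q (t(Q) = (Q - 10*sqrt(Q)) + Q = -10*sqrt(Q) + 2*Q)
t(-216) + V(X(-1), 156) = (-60*I*sqrt(6) + 2*(-216)) + (-153 + 156)/(-11 + 6) = (-60*I*sqrt(6) - 432) + 3/(-5) = (-60*I*sqrt(6) - 432) - 1/5*3 = (-432 - 60*I*sqrt(6)) - 3/5 = -2163/5 - 60*I*sqrt(6)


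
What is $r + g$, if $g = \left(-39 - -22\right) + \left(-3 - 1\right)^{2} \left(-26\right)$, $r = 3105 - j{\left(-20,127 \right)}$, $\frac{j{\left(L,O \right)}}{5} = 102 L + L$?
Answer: $12972$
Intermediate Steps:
$j{\left(L,O \right)} = 515 L$ ($j{\left(L,O \right)} = 5 \left(102 L + L\right) = 5 \cdot 103 L = 515 L$)
$r = 13405$ ($r = 3105 - 515 \left(-20\right) = 3105 - -10300 = 3105 + 10300 = 13405$)
$g = -433$ ($g = \left(-39 + 22\right) + \left(-4\right)^{2} \left(-26\right) = -17 + 16 \left(-26\right) = -17 - 416 = -433$)
$r + g = 13405 - 433 = 12972$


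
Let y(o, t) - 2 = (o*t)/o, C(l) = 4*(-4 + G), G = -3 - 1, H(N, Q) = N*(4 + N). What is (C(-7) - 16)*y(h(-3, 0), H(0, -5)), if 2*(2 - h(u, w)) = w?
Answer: -96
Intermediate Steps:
h(u, w) = 2 - w/2
G = -4
C(l) = -32 (C(l) = 4*(-4 - 4) = 4*(-8) = -32)
y(o, t) = 2 + t (y(o, t) = 2 + (o*t)/o = 2 + t)
(C(-7) - 16)*y(h(-3, 0), H(0, -5)) = (-32 - 16)*(2 + 0*(4 + 0)) = -48*(2 + 0*4) = -48*(2 + 0) = -48*2 = -96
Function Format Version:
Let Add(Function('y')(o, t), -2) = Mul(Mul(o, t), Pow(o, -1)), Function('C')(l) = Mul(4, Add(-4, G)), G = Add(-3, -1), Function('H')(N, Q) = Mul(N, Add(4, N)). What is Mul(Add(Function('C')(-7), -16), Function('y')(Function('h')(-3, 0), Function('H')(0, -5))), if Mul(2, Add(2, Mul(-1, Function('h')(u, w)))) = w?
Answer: -96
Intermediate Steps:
Function('h')(u, w) = Add(2, Mul(Rational(-1, 2), w))
G = -4
Function('C')(l) = -32 (Function('C')(l) = Mul(4, Add(-4, -4)) = Mul(4, -8) = -32)
Function('y')(o, t) = Add(2, t) (Function('y')(o, t) = Add(2, Mul(Mul(o, t), Pow(o, -1))) = Add(2, t))
Mul(Add(Function('C')(-7), -16), Function('y')(Function('h')(-3, 0), Function('H')(0, -5))) = Mul(Add(-32, -16), Add(2, Mul(0, Add(4, 0)))) = Mul(-48, Add(2, Mul(0, 4))) = Mul(-48, Add(2, 0)) = Mul(-48, 2) = -96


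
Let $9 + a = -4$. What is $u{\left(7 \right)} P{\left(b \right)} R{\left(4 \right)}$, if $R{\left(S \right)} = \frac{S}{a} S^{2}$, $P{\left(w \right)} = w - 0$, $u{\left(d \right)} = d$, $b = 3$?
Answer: $- \frac{1344}{13} \approx -103.38$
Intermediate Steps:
$a = -13$ ($a = -9 - 4 = -13$)
$P{\left(w \right)} = w$ ($P{\left(w \right)} = w + 0 = w$)
$R{\left(S \right)} = - \frac{S^{3}}{13}$ ($R{\left(S \right)} = \frac{S}{-13} S^{2} = S \left(- \frac{1}{13}\right) S^{2} = - \frac{S}{13} S^{2} = - \frac{S^{3}}{13}$)
$u{\left(7 \right)} P{\left(b \right)} R{\left(4 \right)} = 7 \cdot 3 \left(- \frac{4^{3}}{13}\right) = 21 \left(\left(- \frac{1}{13}\right) 64\right) = 21 \left(- \frac{64}{13}\right) = - \frac{1344}{13}$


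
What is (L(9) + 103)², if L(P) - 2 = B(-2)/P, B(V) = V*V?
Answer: 900601/81 ≈ 11119.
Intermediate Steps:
B(V) = V²
L(P) = 2 + 4/P (L(P) = 2 + (-2)²/P = 2 + 4/P)
(L(9) + 103)² = ((2 + 4/9) + 103)² = (22/9 + 103)² = (949/9)² = 900601/81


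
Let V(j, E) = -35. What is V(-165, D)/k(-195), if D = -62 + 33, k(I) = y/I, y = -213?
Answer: -2275/71 ≈ -32.042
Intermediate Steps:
k(I) = -213/I
D = -29
V(-165, D)/k(-195) = -35/((-213/(-195))) = -35/((-213*(-1/195))) = -35/71/65 = -35*65/71 = -2275/71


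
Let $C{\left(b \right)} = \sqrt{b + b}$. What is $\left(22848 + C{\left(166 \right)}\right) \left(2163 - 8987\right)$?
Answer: $-155914752 - 13648 \sqrt{83} \approx -1.5604 \cdot 10^{8}$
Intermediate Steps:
$C{\left(b \right)} = \sqrt{2} \sqrt{b}$ ($C{\left(b \right)} = \sqrt{2 b} = \sqrt{2} \sqrt{b}$)
$\left(22848 + C{\left(166 \right)}\right) \left(2163 - 8987\right) = \left(22848 + \sqrt{2} \sqrt{166}\right) \left(2163 - 8987\right) = \left(22848 + 2 \sqrt{83}\right) \left(2163 - 8987\right) = \left(22848 + 2 \sqrt{83}\right) \left(-6824\right) = -155914752 - 13648 \sqrt{83}$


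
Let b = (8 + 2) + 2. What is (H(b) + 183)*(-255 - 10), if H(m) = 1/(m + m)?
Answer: -1164145/24 ≈ -48506.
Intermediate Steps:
b = 12 (b = 10 + 2 = 12)
H(m) = 1/(2*m)
(H(b) + 183)*(-255 - 10) = ((1/2)/12 + 183)*(-255 - 10) = ((1/2)*(1/12) + 183)*(-265) = (1/24 + 183)*(-265) = (4393/24)*(-265) = -1164145/24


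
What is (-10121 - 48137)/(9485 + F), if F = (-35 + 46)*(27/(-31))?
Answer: -902999/146869 ≈ -6.1483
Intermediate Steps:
F = -297/31 (F = 11*(27*(-1/31)) = 11*(-27/31) = -297/31 ≈ -9.5806)
(-10121 - 48137)/(9485 + F) = (-10121 - 48137)/(9485 - 297/31) = -58258/293738/31 = -58258*31/293738 = -902999/146869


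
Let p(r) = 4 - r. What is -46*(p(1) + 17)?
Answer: -920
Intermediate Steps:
-46*(p(1) + 17) = -46*((4 - 1*1) + 17) = -46*((4 - 1) + 17) = -46*(3 + 17) = -46*20 = -920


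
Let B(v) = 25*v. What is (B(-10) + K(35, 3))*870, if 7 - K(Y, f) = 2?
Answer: -213150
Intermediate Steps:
K(Y, f) = 5 (K(Y, f) = 7 - 1*2 = 7 - 2 = 5)
(B(-10) + K(35, 3))*870 = (25*(-10) + 5)*870 = (-250 + 5)*870 = -245*870 = -213150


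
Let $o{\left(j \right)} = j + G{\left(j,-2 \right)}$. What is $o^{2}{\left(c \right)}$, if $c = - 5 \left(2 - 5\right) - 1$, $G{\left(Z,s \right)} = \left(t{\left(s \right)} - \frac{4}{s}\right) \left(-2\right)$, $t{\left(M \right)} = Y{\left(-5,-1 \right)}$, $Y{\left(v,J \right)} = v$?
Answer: $400$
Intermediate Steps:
$t{\left(M \right)} = -5$
$G{\left(Z,s \right)} = 10 + \frac{8}{s}$ ($G{\left(Z,s \right)} = \left(-5 - \frac{4}{s}\right) \left(-2\right) = 10 + \frac{8}{s}$)
$c = 14$ ($c = - 5 \left(2 - 5\right) - 1 = \left(-5\right) \left(-3\right) - 1 = 15 - 1 = 14$)
$o{\left(j \right)} = 6 + j$ ($o{\left(j \right)} = j + \left(10 + \frac{8}{-2}\right) = j + \left(10 + 8 \left(- \frac{1}{2}\right)\right) = j + \left(10 - 4\right) = j + 6 = 6 + j$)
$o^{2}{\left(c \right)} = \left(6 + 14\right)^{2} = 20^{2} = 400$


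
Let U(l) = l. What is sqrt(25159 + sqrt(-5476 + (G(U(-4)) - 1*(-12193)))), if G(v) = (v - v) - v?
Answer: sqrt(25159 + sqrt(6721)) ≈ 158.87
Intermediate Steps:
G(v) = -v (G(v) = 0 - v = -v)
sqrt(25159 + sqrt(-5476 + (G(U(-4)) - 1*(-12193)))) = sqrt(25159 + sqrt(-5476 + (-1*(-4) - 1*(-12193)))) = sqrt(25159 + sqrt(-5476 + (4 + 12193))) = sqrt(25159 + sqrt(-5476 + 12197)) = sqrt(25159 + sqrt(6721))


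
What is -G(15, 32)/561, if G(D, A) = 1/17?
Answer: -1/9537 ≈ -0.00010485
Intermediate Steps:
G(D, A) = 1/17
-G(15, 32)/561 = -1/(17*561) = -1*1/9537 = -1/9537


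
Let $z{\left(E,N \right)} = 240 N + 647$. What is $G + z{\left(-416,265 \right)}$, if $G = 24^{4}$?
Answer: $396023$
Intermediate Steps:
$z{\left(E,N \right)} = 647 + 240 N$
$G = 331776$
$G + z{\left(-416,265 \right)} = 331776 + \left(647 + 240 \cdot 265\right) = 331776 + \left(647 + 63600\right) = 331776 + 64247 = 396023$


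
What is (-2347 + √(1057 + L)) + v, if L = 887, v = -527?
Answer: -2874 + 18*√6 ≈ -2829.9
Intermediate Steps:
(-2347 + √(1057 + L)) + v = (-2347 + √(1057 + 887)) - 527 = (-2347 + √1944) - 527 = (-2347 + 18*√6) - 527 = -2874 + 18*√6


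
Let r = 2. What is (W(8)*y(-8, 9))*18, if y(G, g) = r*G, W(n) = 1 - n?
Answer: 2016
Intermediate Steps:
y(G, g) = 2*G
(W(8)*y(-8, 9))*18 = ((1 - 1*8)*(2*(-8)))*18 = ((1 - 8)*(-16))*18 = -7*(-16)*18 = 112*18 = 2016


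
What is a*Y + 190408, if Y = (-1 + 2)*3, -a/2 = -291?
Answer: 192154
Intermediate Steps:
a = 582 (a = -2*(-291) = 582)
Y = 3 (Y = 1*3 = 3)
a*Y + 190408 = 582*3 + 190408 = 1746 + 190408 = 192154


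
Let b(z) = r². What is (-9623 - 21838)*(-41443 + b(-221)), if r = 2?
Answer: 1303712379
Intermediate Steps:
b(z) = 4 (b(z) = 2² = 4)
(-9623 - 21838)*(-41443 + b(-221)) = (-9623 - 21838)*(-41443 + 4) = -31461*(-41439) = 1303712379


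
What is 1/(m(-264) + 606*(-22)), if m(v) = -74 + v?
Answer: -1/13670 ≈ -7.3153e-5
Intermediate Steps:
1/(m(-264) + 606*(-22)) = 1/((-74 - 264) + 606*(-22)) = 1/(-338 - 13332) = 1/(-13670) = -1/13670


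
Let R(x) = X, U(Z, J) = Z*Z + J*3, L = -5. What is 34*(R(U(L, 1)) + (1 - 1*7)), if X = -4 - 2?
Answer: -408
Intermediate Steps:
U(Z, J) = Z**2 + 3*J
X = -6
R(x) = -6
34*(R(U(L, 1)) + (1 - 1*7)) = 34*(-6 + (1 - 1*7)) = 34*(-6 + (1 - 7)) = 34*(-6 - 6) = 34*(-12) = -408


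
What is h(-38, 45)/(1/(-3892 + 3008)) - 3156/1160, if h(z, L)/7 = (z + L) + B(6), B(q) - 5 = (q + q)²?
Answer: -279945909/290 ≈ -9.6533e+5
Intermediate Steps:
B(q) = 5 + 4*q² (B(q) = 5 + (q + q)² = 5 + (2*q)² = 5 + 4*q²)
h(z, L) = 1043 + 7*L + 7*z (h(z, L) = 7*((z + L) + (5 + 4*6²)) = 7*((L + z) + (5 + 4*36)) = 7*((L + z) + (5 + 144)) = 7*((L + z) + 149) = 7*(149 + L + z) = 1043 + 7*L + 7*z)
h(-38, 45)/(1/(-3892 + 3008)) - 3156/1160 = (1043 + 7*45 + 7*(-38))/(1/(-3892 + 3008)) - 3156/1160 = (1043 + 315 - 266)/(1/(-884)) - 3156*1/1160 = 1092/(-1/884) - 789/290 = 1092*(-884) - 789/290 = -965328 - 789/290 = -279945909/290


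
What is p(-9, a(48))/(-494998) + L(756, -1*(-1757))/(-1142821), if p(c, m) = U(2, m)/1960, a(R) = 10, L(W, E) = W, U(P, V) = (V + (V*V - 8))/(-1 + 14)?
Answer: -4767601820991/7206942953220920 ≈ -0.00066153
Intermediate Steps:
U(P, V) = -8/13 + V/13 + V**2/13 (U(P, V) = (V + (V**2 - 8))/13 = (V + (-8 + V**2))*(1/13) = (-8 + V + V**2)*(1/13) = -8/13 + V/13 + V**2/13)
p(c, m) = -1/3185 + m/25480 + m**2/25480 (p(c, m) = (-8/13 + m/13 + m**2/13)/1960 = (-8/13 + m/13 + m**2/13)*(1/1960) = -1/3185 + m/25480 + m**2/25480)
p(-9, a(48))/(-494998) + L(756, -1*(-1757))/(-1142821) = (-1/3185 + (1/25480)*10 + (1/25480)*10**2)/(-494998) + 756/(-1142821) = (-1/3185 + 1/2548 + (1/25480)*100)*(-1/494998) + 756*(-1/1142821) = (-1/3185 + 1/2548 + 5/1274)*(-1/494998) - 756/1142821 = (51/12740)*(-1/494998) - 756/1142821 = -51/6306274520 - 756/1142821 = -4767601820991/7206942953220920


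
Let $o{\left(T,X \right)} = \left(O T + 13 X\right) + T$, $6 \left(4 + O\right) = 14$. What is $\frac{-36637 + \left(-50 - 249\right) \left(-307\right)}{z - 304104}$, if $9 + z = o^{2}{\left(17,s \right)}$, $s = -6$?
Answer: $- \frac{496404}{2665193} \approx -0.18625$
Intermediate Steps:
$O = - \frac{5}{3}$ ($O = -4 + \frac{1}{6} \cdot 14 = -4 + \frac{7}{3} = - \frac{5}{3} \approx -1.6667$)
$o{\left(T,X \right)} = 13 X - \frac{2 T}{3}$ ($o{\left(T,X \right)} = \left(- \frac{5 T}{3} + 13 X\right) + T = \left(13 X - \frac{5 T}{3}\right) + T = 13 X - \frac{2 T}{3}$)
$z = \frac{71743}{9}$ ($z = -9 + \left(13 \left(-6\right) - \frac{34}{3}\right)^{2} = -9 + \left(-78 - \frac{34}{3}\right)^{2} = -9 + \left(- \frac{268}{3}\right)^{2} = -9 + \frac{71824}{9} = \frac{71743}{9} \approx 7971.4$)
$\frac{-36637 + \left(-50 - 249\right) \left(-307\right)}{z - 304104} = \frac{-36637 + \left(-50 - 249\right) \left(-307\right)}{\frac{71743}{9} - 304104} = \frac{-36637 - -91793}{- \frac{2665193}{9}} = \left(-36637 + 91793\right) \left(- \frac{9}{2665193}\right) = 55156 \left(- \frac{9}{2665193}\right) = - \frac{496404}{2665193}$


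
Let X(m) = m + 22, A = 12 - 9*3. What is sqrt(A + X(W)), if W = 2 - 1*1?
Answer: 2*sqrt(2) ≈ 2.8284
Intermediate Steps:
W = 1 (W = 2 - 1 = 1)
A = -15 (A = 12 - 27 = -15)
X(m) = 22 + m
sqrt(A + X(W)) = sqrt(-15 + (22 + 1)) = sqrt(-15 + 23) = sqrt(8) = 2*sqrt(2)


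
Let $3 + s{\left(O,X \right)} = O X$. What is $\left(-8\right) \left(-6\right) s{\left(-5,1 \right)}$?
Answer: $-384$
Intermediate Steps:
$s{\left(O,X \right)} = -3 + O X$
$\left(-8\right) \left(-6\right) s{\left(-5,1 \right)} = \left(-8\right) \left(-6\right) \left(-3 - 5\right) = 48 \left(-3 - 5\right) = 48 \left(-8\right) = -384$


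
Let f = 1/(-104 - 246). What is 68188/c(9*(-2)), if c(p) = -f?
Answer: 23865800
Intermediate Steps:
f = -1/350 (f = 1/(-350) = -1/350 ≈ -0.0028571)
c(p) = 1/350 (c(p) = -1*(-1/350) = 1/350)
68188/c(9*(-2)) = 68188/(1/350) = 68188*350 = 23865800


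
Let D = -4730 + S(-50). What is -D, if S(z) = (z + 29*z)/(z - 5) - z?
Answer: 51180/11 ≈ 4652.7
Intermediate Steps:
S(z) = -z + 30*z/(-5 + z) (S(z) = (30*z)/(-5 + z) - z = 30*z/(-5 + z) - z = -z + 30*z/(-5 + z))
D = -51180/11 (D = -4730 - 50*(35 - 1*(-50))/(-5 - 50) = -4730 - 50*(35 + 50)/(-55) = -4730 - 50*(-1/55)*85 = -4730 + 850/11 = -51180/11 ≈ -4652.7)
-D = -1*(-51180/11) = 51180/11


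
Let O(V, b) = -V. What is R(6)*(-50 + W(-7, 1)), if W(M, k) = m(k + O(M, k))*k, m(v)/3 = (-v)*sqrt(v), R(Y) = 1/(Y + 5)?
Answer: -50/11 - 48*sqrt(2)/11 ≈ -10.717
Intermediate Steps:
R(Y) = 1/(5 + Y)
m(v) = -3*v**(3/2) (m(v) = 3*((-v)*sqrt(v)) = 3*(-v**(3/2)) = -3*v**(3/2))
W(M, k) = -3*k*(k - M)**(3/2) (W(M, k) = (-3*(k - M)**(3/2))*k = -3*k*(k - M)**(3/2))
R(6)*(-50 + W(-7, 1)) = (-50 - 3*1*(1 - 1*(-7))**(3/2))/(5 + 6) = (-50 - 3*1*(1 + 7)**(3/2))/11 = (-50 - 3*1*8**(3/2))/11 = (-50 - 3*1*16*sqrt(2))/11 = (-50 - 48*sqrt(2))/11 = -50/11 - 48*sqrt(2)/11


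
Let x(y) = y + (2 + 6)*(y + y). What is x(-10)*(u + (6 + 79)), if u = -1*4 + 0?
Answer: -13770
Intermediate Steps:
x(y) = 17*y (x(y) = y + 8*(2*y) = y + 16*y = 17*y)
u = -4 (u = -4 + 0 = -4)
x(-10)*(u + (6 + 79)) = (17*(-10))*(-4 + (6 + 79)) = -170*(-4 + 85) = -170*81 = -13770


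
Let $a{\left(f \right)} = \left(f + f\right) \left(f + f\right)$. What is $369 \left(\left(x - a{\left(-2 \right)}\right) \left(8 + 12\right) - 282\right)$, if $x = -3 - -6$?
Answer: $-199998$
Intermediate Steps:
$a{\left(f \right)} = 4 f^{2}$ ($a{\left(f \right)} = 2 f 2 f = 4 f^{2}$)
$x = 3$ ($x = -3 + 6 = 3$)
$369 \left(\left(x - a{\left(-2 \right)}\right) \left(8 + 12\right) - 282\right) = 369 \left(\left(3 - 4 \left(-2\right)^{2}\right) \left(8 + 12\right) - 282\right) = 369 \left(\left(3 - 4 \cdot 4\right) 20 - 282\right) = 369 \left(\left(3 - 16\right) 20 - 282\right) = 369 \left(\left(-13\right) 20 - 282\right) = 369 \left(-260 - 282\right) = 369 \left(-542\right) = -199998$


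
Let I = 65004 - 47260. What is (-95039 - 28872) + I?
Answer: -106167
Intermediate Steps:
I = 17744
(-95039 - 28872) + I = (-95039 - 28872) + 17744 = -123911 + 17744 = -106167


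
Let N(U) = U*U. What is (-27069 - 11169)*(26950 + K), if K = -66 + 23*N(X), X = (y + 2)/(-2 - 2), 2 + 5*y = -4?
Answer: -25700639274/25 ≈ -1.0280e+9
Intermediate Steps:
y = -6/5 (y = -⅖ + (⅕)*(-4) = -⅖ - ⅘ = -6/5 ≈ -1.2000)
X = -⅕ (X = (-6/5 + 2)/(-2 - 2) = (⅘)/(-4) = (⅘)*(-¼) = -⅕ ≈ -0.20000)
N(U) = U²
K = -1627/25 (K = -66 + 23*(-⅕)² = -66 + 23*(1/25) = -66 + 23/25 = -1627/25 ≈ -65.080)
(-27069 - 11169)*(26950 + K) = (-27069 - 11169)*(26950 - 1627/25) = -38238*672123/25 = -25700639274/25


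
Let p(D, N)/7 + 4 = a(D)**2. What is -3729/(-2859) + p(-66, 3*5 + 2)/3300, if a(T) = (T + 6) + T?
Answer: 27496003/786225 ≈ 34.972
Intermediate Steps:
a(T) = 6 + 2*T (a(T) = (6 + T) + T = 6 + 2*T)
p(D, N) = -28 + 7*(6 + 2*D)**2
-3729/(-2859) + p(-66, 3*5 + 2)/3300 = -3729/(-2859) + (-28 + 28*(3 - 66)**2)/3300 = -3729*(-1/2859) + (-28 + 28*(-63)**2)*(1/3300) = 1243/953 + (-28 + 28*3969)*(1/3300) = 1243/953 + (-28 + 111132)*(1/3300) = 1243/953 + 111104*(1/3300) = 1243/953 + 27776/825 = 27496003/786225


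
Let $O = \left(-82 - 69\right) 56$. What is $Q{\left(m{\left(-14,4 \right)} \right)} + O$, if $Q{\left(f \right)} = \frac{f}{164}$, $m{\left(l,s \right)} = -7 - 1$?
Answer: $- \frac{346698}{41} \approx -8456.0$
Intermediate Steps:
$m{\left(l,s \right)} = -8$ ($m{\left(l,s \right)} = -7 - 1 = -8$)
$O = -8456$ ($O = \left(-151\right) 56 = -8456$)
$Q{\left(f \right)} = \frac{f}{164}$ ($Q{\left(f \right)} = f \frac{1}{164} = \frac{f}{164}$)
$Q{\left(m{\left(-14,4 \right)} \right)} + O = \frac{1}{164} \left(-8\right) - 8456 = - \frac{2}{41} - 8456 = - \frac{346698}{41}$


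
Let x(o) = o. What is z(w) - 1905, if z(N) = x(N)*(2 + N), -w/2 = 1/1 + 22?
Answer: 119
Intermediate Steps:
w = -46 (w = -2*(1/1 + 22) = -2*(1 + 22) = -2*23 = -46)
z(N) = N*(2 + N)
z(w) - 1905 = -46*(2 - 46) - 1905 = -46*(-44) - 1905 = 2024 - 1905 = 119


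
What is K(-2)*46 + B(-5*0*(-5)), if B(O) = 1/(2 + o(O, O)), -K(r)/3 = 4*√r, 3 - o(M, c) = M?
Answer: ⅕ - 552*I*√2 ≈ 0.2 - 780.65*I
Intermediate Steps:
o(M, c) = 3 - M
K(r) = -12*√r
B(O) = 1/(5 - O) (B(O) = 1/(2 + (3 - O)) = 1/(5 - O))
K(-2)*46 + B(-5*0*(-5)) = -12*I*√2*46 - 1/(-5 - 5*0*(-5)) = -12*I*√2*46 - 1/(-5 + 0*(-5)) = -12*I*√2*46 - 1/(-5 + 0) = -552*I*√2 - 1/(-5) = -552*I*√2 - 1*(-⅕) = -552*I*√2 + ⅕ = ⅕ - 552*I*√2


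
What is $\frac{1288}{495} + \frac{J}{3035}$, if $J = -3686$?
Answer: $\frac{416902}{300465} \approx 1.3875$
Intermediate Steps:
$\frac{1288}{495} + \frac{J}{3035} = \frac{1288}{495} - \frac{3686}{3035} = \frac{416902}{300465}$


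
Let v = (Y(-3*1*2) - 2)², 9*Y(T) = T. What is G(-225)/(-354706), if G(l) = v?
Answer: -32/1596177 ≈ -2.0048e-5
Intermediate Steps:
Y(T) = T/9
v = 64/9 (v = ((-3*1*2)/9 - 2)² = ((-3*2)/9 - 2)² = ((⅑)*(-6) - 2)² = (-⅔ - 2)² = (-8/3)² = 64/9 ≈ 7.1111)
G(l) = 64/9
G(-225)/(-354706) = (64/9)/(-354706) = (64/9)*(-1/354706) = -32/1596177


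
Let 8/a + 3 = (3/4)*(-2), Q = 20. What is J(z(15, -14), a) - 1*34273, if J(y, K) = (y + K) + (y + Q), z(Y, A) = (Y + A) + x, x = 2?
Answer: -308239/9 ≈ -34249.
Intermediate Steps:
z(Y, A) = 2 + A + Y (z(Y, A) = (Y + A) + 2 = (A + Y) + 2 = 2 + A + Y)
a = -16/9 (a = 8/(-3 + (3/4)*(-2)) = 8/(-3 - 3/2) = 8/(-9/2) = 8*(-2/9) = -16/9 ≈ -1.7778)
J(y, K) = 20 + K + 2*y (J(y, K) = (y + K) + (y + 20) = (K + y) + (20 + y) = 20 + K + 2*y)
J(z(15, -14), a) - 1*34273 = (20 - 16/9 + 2*(2 - 14 + 15)) - 1*34273 = (20 - 16/9 + 2*3) - 34273 = (20 - 16/9 + 6) - 34273 = 218/9 - 34273 = -308239/9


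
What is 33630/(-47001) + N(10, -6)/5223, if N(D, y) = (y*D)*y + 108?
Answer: -17072558/27276247 ≈ -0.62591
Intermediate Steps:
N(D, y) = 108 + D*y² (N(D, y) = (D*y)*y + 108 = D*y² + 108 = 108 + D*y²)
33630/(-47001) + N(10, -6)/5223 = 33630/(-47001) + (108 + 10*(-6)²)/5223 = 33630*(-1/47001) + (108 + 10*36)*(1/5223) = -11210/15667 + (108 + 360)*(1/5223) = -11210/15667 + 468*(1/5223) = -11210/15667 + 156/1741 = -17072558/27276247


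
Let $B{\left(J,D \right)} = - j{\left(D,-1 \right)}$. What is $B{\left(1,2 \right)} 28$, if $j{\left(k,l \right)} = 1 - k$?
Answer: $28$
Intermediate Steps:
$B{\left(J,D \right)} = -1 + D$ ($B{\left(J,D \right)} = - (1 - D) = -1 + D$)
$B{\left(1,2 \right)} 28 = \left(-1 + 2\right) 28 = 1 \cdot 28 = 28$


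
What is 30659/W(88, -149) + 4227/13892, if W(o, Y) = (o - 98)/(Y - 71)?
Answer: 9370130443/13892 ≈ 6.7450e+5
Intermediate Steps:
W(o, Y) = (-98 + o)/(-71 + Y)
30659/W(88, -149) + 4227/13892 = 30659/(((-98 + 88)/(-71 - 149))) + 4227/13892 = 30659/((-10/(-220))) + 4227*(1/13892) = 30659/((-1/220*(-10))) + 4227/13892 = 30659/(1/22) + 4227/13892 = 30659*22 + 4227/13892 = 674498 + 4227/13892 = 9370130443/13892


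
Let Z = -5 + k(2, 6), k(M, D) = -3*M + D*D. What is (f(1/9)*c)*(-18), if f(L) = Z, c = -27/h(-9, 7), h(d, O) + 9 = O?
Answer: -6075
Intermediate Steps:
h(d, O) = -9 + O
c = 27/2 (c = -27/(-9 + 7) = -27/(-2) = -27*(-½) = 27/2 ≈ 13.500)
k(M, D) = D² - 3*M (k(M, D) = -3*M + D² = D² - 3*M)
Z = 25 (Z = -5 + (6² - 3*2) = -5 + (36 - 6) = -5 + 30 = 25)
f(L) = 25
(f(1/9)*c)*(-18) = (25*(27/2))*(-18) = (675/2)*(-18) = -6075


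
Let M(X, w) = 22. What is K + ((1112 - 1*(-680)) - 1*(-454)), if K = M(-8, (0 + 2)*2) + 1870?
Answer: 4138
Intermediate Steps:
K = 1892 (K = 22 + 1870 = 1892)
K + ((1112 - 1*(-680)) - 1*(-454)) = 1892 + ((1112 - 1*(-680)) - 1*(-454)) = 1892 + ((1112 + 680) + 454) = 1892 + (1792 + 454) = 1892 + 2246 = 4138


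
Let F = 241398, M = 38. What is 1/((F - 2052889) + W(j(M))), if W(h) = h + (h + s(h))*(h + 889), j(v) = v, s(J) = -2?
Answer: -1/1778081 ≈ -5.6240e-7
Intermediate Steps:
W(h) = h + (-2 + h)*(889 + h) (W(h) = h + (h - 2)*(h + 889) = h + (-2 + h)*(889 + h))
1/((F - 2052889) + W(j(M))) = 1/((241398 - 2052889) + (-1778 + 38² + 888*38)) = 1/(-1811491 + (-1778 + 1444 + 33744)) = 1/(-1811491 + 33410) = 1/(-1778081) = -1/1778081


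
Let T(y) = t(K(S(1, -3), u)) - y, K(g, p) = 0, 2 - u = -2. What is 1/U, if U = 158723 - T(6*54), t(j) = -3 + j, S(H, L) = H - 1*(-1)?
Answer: 1/159050 ≈ 6.2873e-6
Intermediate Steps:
S(H, L) = 1 + H (S(H, L) = H + 1 = 1 + H)
u = 4 (u = 2 - 1*(-2) = 2 + 2 = 4)
T(y) = -3 - y (T(y) = (-3 + 0) - y = -3 - y)
U = 159050 (U = 158723 - (-3 - 6*54) = 158723 - (-3 - 1*324) = 158723 - (-3 - 324) = 158723 - 1*(-327) = 158723 + 327 = 159050)
1/U = 1/159050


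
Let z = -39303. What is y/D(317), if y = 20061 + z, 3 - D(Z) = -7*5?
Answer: -9621/19 ≈ -506.37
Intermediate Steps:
D(Z) = 38 (D(Z) = 3 - (-7)*5 = 3 - 1*(-35) = 3 + 35 = 38)
y = -19242 (y = 20061 - 39303 = -19242)
y/D(317) = -19242/38 = -19242*1/38 = -9621/19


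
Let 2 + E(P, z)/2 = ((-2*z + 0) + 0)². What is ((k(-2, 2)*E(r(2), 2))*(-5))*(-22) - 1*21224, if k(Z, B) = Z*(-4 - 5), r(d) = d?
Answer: 34216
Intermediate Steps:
k(Z, B) = -9*Z (k(Z, B) = Z*(-9) = -9*Z)
E(P, z) = -4 + 8*z² (E(P, z) = -4 + 2*((-2*z + 0) + 0)² = -4 + 2*(-2*z + 0)² = -4 + 2*(-2*z)² = -4 + 2*(4*z²) = -4 + 8*z²)
((k(-2, 2)*E(r(2), 2))*(-5))*(-22) - 1*21224 = (((-9*(-2))*(-4 + 8*2²))*(-5))*(-22) - 1*21224 = ((18*(-4 + 8*4))*(-5))*(-22) - 21224 = ((18*(-4 + 32))*(-5))*(-22) - 21224 = ((18*28)*(-5))*(-22) - 21224 = (504*(-5))*(-22) - 21224 = -2520*(-22) - 21224 = 55440 - 21224 = 34216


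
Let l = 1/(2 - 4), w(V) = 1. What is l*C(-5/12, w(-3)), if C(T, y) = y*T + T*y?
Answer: 5/12 ≈ 0.41667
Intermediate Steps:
C(T, y) = 2*T*y (C(T, y) = T*y + T*y = 2*T*y)
l = -½ (l = 1/(-2) = -½ ≈ -0.50000)
l*C(-5/12, w(-3)) = -(-5/12) = -(-5*1/12) = -(-5)/12 = -½*(-⅚) = 5/12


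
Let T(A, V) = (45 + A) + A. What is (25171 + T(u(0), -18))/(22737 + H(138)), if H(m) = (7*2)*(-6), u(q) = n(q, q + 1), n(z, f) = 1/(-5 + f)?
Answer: 50431/45306 ≈ 1.1131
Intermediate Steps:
u(q) = 1/(-4 + q) (u(q) = 1/(-5 + (q + 1)) = 1/(-5 + (1 + q)) = 1/(-4 + q))
T(A, V) = 45 + 2*A
H(m) = -84 (H(m) = 14*(-6) = -84)
(25171 + T(u(0), -18))/(22737 + H(138)) = (25171 + (45 + 2/(-4 + 0)))/(22737 - 84) = (25171 + (45 + 2/(-4)))/22653 = (25171 + (45 + 2*(-¼)))*(1/22653) = (25171 + (45 - ½))*(1/22653) = (25171 + 89/2)*(1/22653) = (50431/2)*(1/22653) = 50431/45306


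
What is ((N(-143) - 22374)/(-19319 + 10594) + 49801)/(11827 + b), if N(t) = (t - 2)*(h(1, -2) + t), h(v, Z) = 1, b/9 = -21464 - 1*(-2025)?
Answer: -434515509/1423256900 ≈ -0.30530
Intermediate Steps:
b = -174951 (b = 9*(-21464 - 1*(-2025)) = 9*(-21464 + 2025) = 9*(-19439) = -174951)
N(t) = (1 + t)*(-2 + t) (N(t) = (t - 2)*(1 + t) = (-2 + t)*(1 + t) = (1 + t)*(-2 + t))
((N(-143) - 22374)/(-19319 + 10594) + 49801)/(11827 + b) = (((-2 + (-143)**2 - 1*(-143)) - 22374)/(-19319 + 10594) + 49801)/(11827 - 174951) = (((-2 + 20449 + 143) - 22374)/(-8725) + 49801)/(-163124) = ((20590 - 22374)*(-1/8725) + 49801)*(-1/163124) = (-1784*(-1/8725) + 49801)*(-1/163124) = (1784/8725 + 49801)*(-1/163124) = (434515509/8725)*(-1/163124) = -434515509/1423256900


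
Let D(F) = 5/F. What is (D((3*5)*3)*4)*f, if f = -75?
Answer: -100/3 ≈ -33.333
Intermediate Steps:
(D((3*5)*3)*4)*f = ((5/(((3*5)*3)))*4)*(-75) = ((5/((15*3)))*4)*(-75) = ((5/45)*4)*(-75) = ((5*(1/45))*4)*(-75) = ((1/9)*4)*(-75) = (4/9)*(-75) = -100/3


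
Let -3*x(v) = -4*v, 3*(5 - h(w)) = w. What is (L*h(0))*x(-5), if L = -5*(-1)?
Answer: -500/3 ≈ -166.67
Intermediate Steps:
h(w) = 5 - w/3
L = 5
x(v) = 4*v/3 (x(v) = -(-4)*v/3 = 4*v/3)
(L*h(0))*x(-5) = (5*(5 - 1/3*0))*((4/3)*(-5)) = (5*(5 + 0))*(-20/3) = (5*5)*(-20/3) = 25*(-20/3) = -500/3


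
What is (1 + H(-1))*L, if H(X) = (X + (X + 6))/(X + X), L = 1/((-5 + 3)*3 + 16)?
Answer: -1/10 ≈ -0.10000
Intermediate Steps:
L = 1/10 (L = 1/(-2*3 + 16) = 1/(-6 + 16) = 1/10 ≈ 0.10000)
H(X) = (6 + 2*X)/(2*X) (H(X) = (X + (6 + X))/((2*X)) = (6 + 2*X)*(1/(2*X)) = (6 + 2*X)/(2*X))
(1 + H(-1))*L = (1 + (3 - 1)/(-1))*(1/10) = (1 - 1*2)*(1/10) = (1 - 2)*(1/10) = -1*1/10 = -1/10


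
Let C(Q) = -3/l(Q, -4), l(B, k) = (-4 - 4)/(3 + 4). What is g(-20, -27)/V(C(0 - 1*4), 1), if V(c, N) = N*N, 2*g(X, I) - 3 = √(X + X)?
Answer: 3/2 + I*√10 ≈ 1.5 + 3.1623*I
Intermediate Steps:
l(B, k) = -8/7
g(X, I) = 3/2 + √2*√X/2 (g(X, I) = 3/2 + √(X + X)/2 = 3/2 + √(2*X)/2 = 3/2 + (√2*√X)/2 = 3/2 + √2*√X/2)
C(Q) = 21/8 (C(Q) = -3/(-8/7) = -3*(-7/8) = 21/8)
V(c, N) = N²
g(-20, -27)/V(C(0 - 1*4), 1) = (3/2 + √2*√(-20)/2)/(1²) = (3/2 + √2*(2*I*√5)/2)/1 = (3/2 + I*√10)*1 = 3/2 + I*√10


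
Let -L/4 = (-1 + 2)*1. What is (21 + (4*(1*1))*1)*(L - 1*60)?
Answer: -1600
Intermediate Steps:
L = -4 (L = -4*(-1 + 2) = -4 ≈ -4.0000)
(21 + (4*(1*1))*1)*(L - 1*60) = (21 + (4*(1*1))*1)*(-4 - 1*60) = (21 + (4*1)*1)*(-4 - 60) = (21 + 4*1)*(-64) = (21 + 4)*(-64) = 25*(-64) = -1600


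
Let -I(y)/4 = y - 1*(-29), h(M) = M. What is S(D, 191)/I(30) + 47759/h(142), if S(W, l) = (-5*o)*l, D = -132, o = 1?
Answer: 5703367/16756 ≈ 340.38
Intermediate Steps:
S(W, l) = -5*l (S(W, l) = (-5*1)*l = -5*l)
I(y) = -116 - 4*y (I(y) = -4*(y - 1*(-29)) = -4*(y + 29) = -4*(29 + y) = -116 - 4*y)
S(D, 191)/I(30) + 47759/h(142) = (-5*191)/(-116 - 4*30) + 47759/142 = -955/(-116 - 120) + 47759*(1/142) = -955/(-236) + 47759/142 = -955*(-1/236) + 47759/142 = 955/236 + 47759/142 = 5703367/16756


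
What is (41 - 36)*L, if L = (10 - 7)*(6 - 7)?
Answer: -15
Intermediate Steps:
L = -3 (L = 3*(-1) = -3)
(41 - 36)*L = (41 - 36)*(-3) = 5*(-3) = -15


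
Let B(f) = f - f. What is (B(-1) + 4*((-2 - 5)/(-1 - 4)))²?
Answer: 784/25 ≈ 31.360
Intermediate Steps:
B(f) = 0
(B(-1) + 4*((-2 - 5)/(-1 - 4)))² = (0 + 4*((-2 - 5)/(-1 - 4)))² = (0 + 4*(-7/(-5)))² = (0 + 4*(-7*(-⅕)))² = (0 + 4*(7/5))² = (0 + 28/5)² = (28/5)² = 784/25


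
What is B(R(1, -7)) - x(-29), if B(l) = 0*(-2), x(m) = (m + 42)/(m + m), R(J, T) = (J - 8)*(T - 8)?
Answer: 13/58 ≈ 0.22414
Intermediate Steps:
R(J, T) = (-8 + J)*(-8 + T)
x(m) = (42 + m)/(2*m) (x(m) = (42 + m)/((2*m)) = (42 + m)*(1/(2*m)) = (42 + m)/(2*m))
B(l) = 0
B(R(1, -7)) - x(-29) = 0 - (42 - 29)/(2*(-29)) = 0 - (-1)*13/(2*29) = 0 - 1*(-13/58) = 0 + 13/58 = 13/58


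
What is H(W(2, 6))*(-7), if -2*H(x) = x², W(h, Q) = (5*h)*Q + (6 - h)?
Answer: 14336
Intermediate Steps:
W(h, Q) = 6 - h + 5*Q*h (W(h, Q) = 5*Q*h + (6 - h) = 6 - h + 5*Q*h)
H(x) = -x²/2
H(W(2, 6))*(-7) = -(6 - 1*2 + 5*6*2)²/2*(-7) = -(6 - 2 + 60)²/2*(-7) = -½*64²*(-7) = -½*4096*(-7) = -2048*(-7) = 14336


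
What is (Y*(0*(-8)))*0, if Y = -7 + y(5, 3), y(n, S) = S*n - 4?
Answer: 0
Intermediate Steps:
y(n, S) = -4 + S*n
Y = 4 (Y = -7 + (-4 + 3*5) = -7 + (-4 + 15) = -7 + 11 = 4)
(Y*(0*(-8)))*0 = (4*(0*(-8)))*0 = (4*0)*0 = 0*0 = 0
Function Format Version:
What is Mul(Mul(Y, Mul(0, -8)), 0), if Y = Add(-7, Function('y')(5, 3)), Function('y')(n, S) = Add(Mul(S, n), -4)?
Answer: 0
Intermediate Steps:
Function('y')(n, S) = Add(-4, Mul(S, n))
Y = 4 (Y = Add(-7, Add(-4, Mul(3, 5))) = Add(-7, Add(-4, 15)) = Add(-7, 11) = 4)
Mul(Mul(Y, Mul(0, -8)), 0) = Mul(Mul(4, Mul(0, -8)), 0) = Mul(Mul(4, 0), 0) = Mul(0, 0) = 0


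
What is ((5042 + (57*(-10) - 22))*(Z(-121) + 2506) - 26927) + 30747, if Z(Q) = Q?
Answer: 10617070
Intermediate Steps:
((5042 + (57*(-10) - 22))*(Z(-121) + 2506) - 26927) + 30747 = ((5042 + (57*(-10) - 22))*(-121 + 2506) - 26927) + 30747 = ((5042 + (-570 - 22))*2385 - 26927) + 30747 = ((5042 - 592)*2385 - 26927) + 30747 = (4450*2385 - 26927) + 30747 = (10613250 - 26927) + 30747 = 10586323 + 30747 = 10617070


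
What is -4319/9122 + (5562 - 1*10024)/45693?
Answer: -238050431/416811546 ≈ -0.57112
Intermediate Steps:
-4319/9122 + (5562 - 1*10024)/45693 = -4319*1/9122 + (5562 - 10024)*(1/45693) = -4319/9122 - 4462*1/45693 = -4319/9122 - 4462/45693 = -238050431/416811546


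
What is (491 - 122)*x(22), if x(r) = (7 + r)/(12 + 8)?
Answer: 10701/20 ≈ 535.05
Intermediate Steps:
x(r) = 7/20 + r/20 (x(r) = (7 + r)/20 = (7 + r)*(1/20) = 7/20 + r/20)
(491 - 122)*x(22) = (491 - 122)*(7/20 + (1/20)*22) = 369*(7/20 + 11/10) = 369*(29/20) = 10701/20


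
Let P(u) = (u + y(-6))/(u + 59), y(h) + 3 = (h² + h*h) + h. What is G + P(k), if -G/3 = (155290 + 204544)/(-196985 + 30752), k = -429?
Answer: 76709503/10251035 ≈ 7.4831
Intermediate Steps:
G = 359834/55411 (G = -3*(155290 + 204544)/(-196985 + 30752) = -1079502/(-166233) = -1079502*(-1)/166233 = -3*(-359834/166233) = 359834/55411 ≈ 6.4939)
y(h) = -3 + h + 2*h² (y(h) = -3 + ((h² + h*h) + h) = -3 + ((h² + h²) + h) = -3 + (2*h² + h) = -3 + (h + 2*h²) = -3 + h + 2*h²)
P(u) = (63 + u)/(59 + u) (P(u) = (u + (-3 - 6 + 2*(-6)²))/(u + 59) = (u + (-3 - 6 + 2*36))/(59 + u) = (u + (-3 - 6 + 72))/(59 + u) = (u + 63)/(59 + u) = (63 + u)/(59 + u))
G + P(k) = 359834/55411 + (63 - 429)/(59 - 429) = 359834/55411 - 366/(-370) = 359834/55411 - 1/370*(-366) = 359834/55411 + 183/185 = 76709503/10251035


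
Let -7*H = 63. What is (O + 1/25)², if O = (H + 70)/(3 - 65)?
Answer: 2140369/2402500 ≈ 0.89089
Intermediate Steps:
H = -9 (H = -⅐*63 = -9)
O = -61/62 (O = (-9 + 70)/(3 - 65) = 61/(-62) = 61*(-1/62) = -61/62 ≈ -0.98387)
(O + 1/25)² = (-61/62 + 1/25)² = (-1463/1550)² = 2140369/2402500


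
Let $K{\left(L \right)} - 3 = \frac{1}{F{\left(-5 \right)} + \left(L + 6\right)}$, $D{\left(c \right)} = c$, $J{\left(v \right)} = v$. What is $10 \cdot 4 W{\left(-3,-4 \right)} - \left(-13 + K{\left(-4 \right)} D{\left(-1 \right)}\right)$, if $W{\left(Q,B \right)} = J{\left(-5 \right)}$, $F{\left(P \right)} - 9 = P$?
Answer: $- \frac{1103}{6} \approx -183.83$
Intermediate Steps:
$F{\left(P \right)} = 9 + P$
$W{\left(Q,B \right)} = -5$
$K{\left(L \right)} = 3 + \frac{1}{10 + L}$ ($K{\left(L \right)} = 3 + \frac{1}{\left(9 - 5\right) + \left(L + 6\right)} = 3 + \frac{1}{4 + \left(6 + L\right)} = 3 + \frac{1}{10 + L}$)
$10 \cdot 4 W{\left(-3,-4 \right)} - \left(-13 + K{\left(-4 \right)} D{\left(-1 \right)}\right) = 10 \cdot 4 \left(-5\right) - \left(-13 + \frac{31 + 3 \left(-4\right)}{10 - 4} \left(-1\right)\right) = 40 \left(-5\right) - \left(-13 + \frac{31 - 12}{6} \left(-1\right)\right) = -200 - \left(-13 + \frac{1}{6} \cdot 19 \left(-1\right)\right) = -200 - \left(-13 + \frac{19}{6} \left(-1\right)\right) = -200 - \left(-13 - \frac{19}{6}\right) = -200 - - \frac{97}{6} = -200 + \frac{97}{6} = - \frac{1103}{6}$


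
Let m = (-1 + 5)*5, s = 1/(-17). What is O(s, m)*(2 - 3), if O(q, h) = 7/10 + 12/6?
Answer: -27/10 ≈ -2.7000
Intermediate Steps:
s = -1/17 ≈ -0.058824
m = 20 (m = 4*5 = 20)
O(q, h) = 27/10 (O(q, h) = 7*(1/10) + 12*(1/6) = 7/10 + 2 = 27/10)
O(s, m)*(2 - 3) = 27*(2 - 3)/10 = (27/10)*(-1) = -27/10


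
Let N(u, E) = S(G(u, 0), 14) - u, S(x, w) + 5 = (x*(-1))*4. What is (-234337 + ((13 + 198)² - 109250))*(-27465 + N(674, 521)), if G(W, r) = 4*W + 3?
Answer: 11645630040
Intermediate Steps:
G(W, r) = 3 + 4*W
S(x, w) = -5 - 4*x (S(x, w) = -5 + (x*(-1))*4 = -5 - x*4 = -5 - 4*x)
N(u, E) = -17 - 17*u (N(u, E) = (-5 - 4*(3 + 4*u)) - u = (-5 + (-12 - 16*u)) - u = (-17 - 16*u) - u = -17 - 17*u)
(-234337 + ((13 + 198)² - 109250))*(-27465 + N(674, 521)) = (-234337 + ((13 + 198)² - 109250))*(-27465 + (-17 - 17*674)) = (-234337 + (211² - 109250))*(-27465 + (-17 - 11458)) = (-234337 + (44521 - 109250))*(-27465 - 11475) = (-234337 - 64729)*(-38940) = -299066*(-38940) = 11645630040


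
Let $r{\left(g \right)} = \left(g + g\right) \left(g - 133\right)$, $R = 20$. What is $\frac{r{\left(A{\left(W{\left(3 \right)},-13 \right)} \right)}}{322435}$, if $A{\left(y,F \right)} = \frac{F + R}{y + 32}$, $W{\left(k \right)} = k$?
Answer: $- \frac{1328}{8060875} \approx -0.00016475$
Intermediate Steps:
$A{\left(y,F \right)} = \frac{20 + F}{32 + y}$ ($A{\left(y,F \right)} = \frac{F + 20}{y + 32} = \frac{20 + F}{32 + y}$)
$r{\left(g \right)} = 2 g \left(-133 + g\right)$
$\frac{r{\left(A{\left(W{\left(3 \right)},-13 \right)} \right)}}{322435} = \frac{2 \frac{20 - 13}{32 + 3} \left(-133 + \frac{20 - 13}{32 + 3}\right)}{322435} = 2 \cdot \frac{1}{35} \cdot 7 \left(-133 + \frac{1}{35} \cdot 7\right) \frac{1}{322435} = 2 \cdot \frac{1}{5} \left(-133 + \frac{1}{5}\right) \frac{1}{322435} = 2 \cdot \frac{1}{5} \left(- \frac{664}{5}\right) \frac{1}{322435} = \left(- \frac{1328}{25}\right) \frac{1}{322435} = - \frac{1328}{8060875}$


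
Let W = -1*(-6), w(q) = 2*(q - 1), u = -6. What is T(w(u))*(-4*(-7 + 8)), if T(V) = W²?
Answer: -144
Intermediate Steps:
w(q) = -2 + 2*q (w(q) = 2*(-1 + q) = -2 + 2*q)
W = 6
T(V) = 36 (T(V) = 6² = 36)
T(w(u))*(-4*(-7 + 8)) = 36*(-4*(-7 + 8)) = 36*(-4*1) = 36*(-4) = -144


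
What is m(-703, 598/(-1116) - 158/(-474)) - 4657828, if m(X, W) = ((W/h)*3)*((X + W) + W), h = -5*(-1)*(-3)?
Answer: -362572206973/77841 ≈ -4.6579e+6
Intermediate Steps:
h = -15 (h = 5*(-3) = -15)
m(X, W) = -W*(X + 2*W)/5 (m(X, W) = ((W/(-15))*3)*((X + W) + W) = ((W*(-1/15))*3)*((W + X) + W) = (-W/15*3)*(X + 2*W) = (-W/5)*(X + 2*W) = -W*(X + 2*W)/5)
m(-703, 598/(-1116) - 158/(-474)) - 4657828 = -(598/(-1116) - 158/(-474))*(-703 + 2*(598/(-1116) - 158/(-474)))/5 - 4657828 = -(598*(-1/1116) - 158*(-1/474))*(-703 + 2*(598*(-1/1116) - 158*(-1/474)))/5 - 4657828 = -(-299/558 + 1/3)*(-703 + 2*(-299/558 + 1/3))/5 - 4657828 = -1/5*(-113/558)*(-703 + 2*(-113/558)) - 4657828 = -1/5*(-113/558)*(-703 - 113/279) - 4657828 = -1/5*(-113/558)*(-196250/279) - 4657828 = -2217625/77841 - 4657828 = -362572206973/77841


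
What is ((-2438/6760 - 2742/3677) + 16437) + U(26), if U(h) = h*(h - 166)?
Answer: 159030692997/12428260 ≈ 12796.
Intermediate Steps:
U(h) = h*(-166 + h)
((-2438/6760 - 2742/3677) + 16437) + U(26) = ((-2438/6760 - 2742/3677) + 16437) + 26*(-166 + 26) = ((-2438*1/6760 - 2742*1/3677) + 16437) + 26*(-140) = ((-1219/3380 - 2742/3677) + 16437) - 3640 = (-13750223/12428260 + 16437) - 3640 = 204269559397/12428260 - 3640 = 159030692997/12428260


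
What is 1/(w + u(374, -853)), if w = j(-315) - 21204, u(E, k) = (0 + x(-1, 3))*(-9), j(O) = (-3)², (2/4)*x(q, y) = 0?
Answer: -1/21195 ≈ -4.7181e-5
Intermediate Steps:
x(q, y) = 0 (x(q, y) = 2*0 = 0)
j(O) = 9
u(E, k) = 0 (u(E, k) = (0 + 0)*(-9) = 0*(-9) = 0)
w = -21195 (w = 9 - 21204 = -21195)
1/(w + u(374, -853)) = 1/(-21195 + 0) = 1/(-21195) = -1/21195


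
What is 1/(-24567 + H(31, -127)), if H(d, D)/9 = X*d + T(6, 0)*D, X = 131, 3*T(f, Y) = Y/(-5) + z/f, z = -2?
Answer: 1/12109 ≈ 8.2583e-5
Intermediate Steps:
T(f, Y) = -2/(3*f) - Y/15 (T(f, Y) = (Y/(-5) - 2/f)/3 = (Y*(-⅕) - 2/f)/3 = (-Y/5 - 2/f)/3 = (-2/f - Y/5)/3 = -2/(3*f) - Y/15)
H(d, D) = -D + 1179*d (H(d, D) = 9*(131*d + ((1/15)*(-10 - 1*0*6)/6)*D) = 9*(131*d + ((1/15)*(⅙)*(-10 + 0))*D) = 9*(131*d + ((1/15)*(⅙)*(-10))*D) = 9*(131*d - D/9) = -D + 1179*d)
1/(-24567 + H(31, -127)) = 1/(-24567 + (-1*(-127) + 1179*31)) = 1/(-24567 + (127 + 36549)) = 1/(-24567 + 36676) = 1/12109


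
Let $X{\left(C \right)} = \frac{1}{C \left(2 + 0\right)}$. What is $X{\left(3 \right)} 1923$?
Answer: $\frac{641}{2} \approx 320.5$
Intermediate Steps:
$X{\left(C \right)} = \frac{1}{2 C}$ ($X{\left(C \right)} = \frac{1}{C 2} = \frac{1}{2 C}$)
$X{\left(3 \right)} 1923 = \frac{1}{2 \cdot 3} \cdot 1923 = \frac{1}{2} \cdot \frac{1}{3} \cdot 1923 = \frac{1}{6} \cdot 1923 = \frac{641}{2}$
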